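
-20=-20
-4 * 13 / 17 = -52 / 17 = -3.06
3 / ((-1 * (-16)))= 3 / 16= 0.19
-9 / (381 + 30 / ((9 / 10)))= -27 / 1243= -0.02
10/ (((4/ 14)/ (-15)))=-525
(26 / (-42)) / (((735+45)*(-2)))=1 / 2520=0.00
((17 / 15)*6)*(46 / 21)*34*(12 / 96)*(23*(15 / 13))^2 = 52743945 / 1183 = 44584.91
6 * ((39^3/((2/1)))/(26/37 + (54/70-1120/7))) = -230454315/205291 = -1122.57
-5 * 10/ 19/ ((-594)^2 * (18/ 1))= -25/ 60334956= -0.00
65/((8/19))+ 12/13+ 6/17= 275191/1768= 155.65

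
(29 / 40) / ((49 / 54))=783 / 980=0.80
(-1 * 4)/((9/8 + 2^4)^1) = -32/137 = -0.23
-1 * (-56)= 56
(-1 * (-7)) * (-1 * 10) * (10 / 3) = -700 / 3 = -233.33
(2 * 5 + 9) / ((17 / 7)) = 133 / 17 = 7.82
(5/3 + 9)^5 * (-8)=-268435456/243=-1104672.66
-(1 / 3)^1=-1 / 3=-0.33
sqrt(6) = 2.45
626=626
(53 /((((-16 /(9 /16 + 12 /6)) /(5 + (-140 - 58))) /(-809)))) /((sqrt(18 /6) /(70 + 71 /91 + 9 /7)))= -370839271193 *sqrt(3) /11648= -55143583.37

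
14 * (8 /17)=112 /17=6.59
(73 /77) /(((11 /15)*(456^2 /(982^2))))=87994565 /14676816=6.00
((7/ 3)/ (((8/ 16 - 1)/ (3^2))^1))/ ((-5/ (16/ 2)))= 336/ 5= 67.20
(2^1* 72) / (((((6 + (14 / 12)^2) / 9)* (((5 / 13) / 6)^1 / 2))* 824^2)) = 113724 / 14056925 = 0.01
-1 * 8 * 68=-544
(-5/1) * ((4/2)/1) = -10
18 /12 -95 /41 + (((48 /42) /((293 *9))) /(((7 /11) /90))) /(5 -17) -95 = -338426887 /3531822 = -95.82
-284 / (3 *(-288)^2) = -71 / 62208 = -0.00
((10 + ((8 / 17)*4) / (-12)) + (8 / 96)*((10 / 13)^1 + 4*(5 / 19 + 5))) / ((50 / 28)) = 2056621 / 314925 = 6.53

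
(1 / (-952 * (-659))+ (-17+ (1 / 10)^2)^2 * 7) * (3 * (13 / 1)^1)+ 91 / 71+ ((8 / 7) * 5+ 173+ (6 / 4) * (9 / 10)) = 4397829515607793 / 55678910000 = 78985.55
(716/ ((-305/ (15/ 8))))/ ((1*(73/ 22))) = -5907/ 4453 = -1.33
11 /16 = 0.69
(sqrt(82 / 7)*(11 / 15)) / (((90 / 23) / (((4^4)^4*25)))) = 543313362944*sqrt(574) / 189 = 68872290839.07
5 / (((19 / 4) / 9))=180 / 19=9.47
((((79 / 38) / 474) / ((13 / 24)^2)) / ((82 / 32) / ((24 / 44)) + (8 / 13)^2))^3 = 97844723712 / 3832280364283162273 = 0.00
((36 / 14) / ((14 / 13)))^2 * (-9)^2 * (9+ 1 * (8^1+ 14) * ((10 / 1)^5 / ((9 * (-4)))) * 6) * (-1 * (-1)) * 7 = -58079045817 / 49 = -1185286649.33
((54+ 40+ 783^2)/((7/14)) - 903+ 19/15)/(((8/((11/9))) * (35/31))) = 1567062431/9450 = 165826.71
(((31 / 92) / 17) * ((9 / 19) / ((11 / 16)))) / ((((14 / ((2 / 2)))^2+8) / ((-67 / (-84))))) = 2077 / 38898244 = 0.00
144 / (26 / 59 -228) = -4248 / 6713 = -0.63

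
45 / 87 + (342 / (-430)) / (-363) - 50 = -37329872 / 754435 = -49.48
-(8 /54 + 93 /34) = -2.88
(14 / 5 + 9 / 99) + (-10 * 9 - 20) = -107.11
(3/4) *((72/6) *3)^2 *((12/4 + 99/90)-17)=-12538.80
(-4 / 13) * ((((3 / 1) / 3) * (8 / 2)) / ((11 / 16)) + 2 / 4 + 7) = -586 / 143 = -4.10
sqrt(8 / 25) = 2 * sqrt(2) / 5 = 0.57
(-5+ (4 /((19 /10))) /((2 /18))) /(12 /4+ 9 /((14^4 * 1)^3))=15023886779453440 /3231553005392043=4.65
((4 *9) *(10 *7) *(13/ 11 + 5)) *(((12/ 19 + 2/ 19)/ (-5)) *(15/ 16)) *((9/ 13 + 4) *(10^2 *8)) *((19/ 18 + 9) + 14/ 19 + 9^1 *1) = -159906954.81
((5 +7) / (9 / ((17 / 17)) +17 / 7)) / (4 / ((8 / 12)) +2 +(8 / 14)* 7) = 7 / 80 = 0.09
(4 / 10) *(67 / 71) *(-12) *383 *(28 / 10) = -8622096 / 1775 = -4857.52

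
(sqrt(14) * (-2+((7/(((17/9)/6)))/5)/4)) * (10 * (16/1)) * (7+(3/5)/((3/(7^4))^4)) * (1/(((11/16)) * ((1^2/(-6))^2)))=-5138608656540104704 * sqrt(14)/2805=-6854514451865883.02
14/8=1.75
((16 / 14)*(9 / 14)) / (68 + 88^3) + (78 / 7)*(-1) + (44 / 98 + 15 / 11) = -40803146 / 4373215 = -9.33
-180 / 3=-60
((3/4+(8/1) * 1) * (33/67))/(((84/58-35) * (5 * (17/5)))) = -0.01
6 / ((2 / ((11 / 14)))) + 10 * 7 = 1013 / 14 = 72.36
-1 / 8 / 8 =-1 / 64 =-0.02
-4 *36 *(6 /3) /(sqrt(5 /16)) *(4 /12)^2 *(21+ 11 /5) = -14848 *sqrt(5) /25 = -1328.05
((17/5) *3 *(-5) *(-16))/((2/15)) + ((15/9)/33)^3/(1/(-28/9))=53444065420/8732691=6120.00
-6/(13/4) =-24/13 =-1.85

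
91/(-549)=-91/549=-0.17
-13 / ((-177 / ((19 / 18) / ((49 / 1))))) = 247 / 156114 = 0.00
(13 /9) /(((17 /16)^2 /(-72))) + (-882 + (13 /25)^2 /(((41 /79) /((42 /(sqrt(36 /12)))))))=-281522 /289 + 186914*sqrt(3) /25625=-961.49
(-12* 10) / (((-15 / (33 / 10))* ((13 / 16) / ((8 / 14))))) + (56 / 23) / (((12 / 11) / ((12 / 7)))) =234344 / 10465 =22.39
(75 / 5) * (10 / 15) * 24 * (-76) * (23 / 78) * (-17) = 1188640 / 13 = 91433.85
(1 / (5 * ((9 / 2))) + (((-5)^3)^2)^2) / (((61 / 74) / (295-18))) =225197753947246 / 2745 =82039254625.59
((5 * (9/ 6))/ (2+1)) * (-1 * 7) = -17.50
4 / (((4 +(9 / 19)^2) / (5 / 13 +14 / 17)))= 385548 / 337025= 1.14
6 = 6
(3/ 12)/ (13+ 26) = 0.01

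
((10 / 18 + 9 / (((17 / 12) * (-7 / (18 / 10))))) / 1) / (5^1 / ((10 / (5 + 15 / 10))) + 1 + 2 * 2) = -23092 / 176715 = -0.13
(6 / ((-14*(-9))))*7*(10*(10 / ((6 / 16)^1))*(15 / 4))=1000 / 3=333.33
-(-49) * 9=441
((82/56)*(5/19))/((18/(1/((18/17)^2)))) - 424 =-1315453331/3102624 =-423.98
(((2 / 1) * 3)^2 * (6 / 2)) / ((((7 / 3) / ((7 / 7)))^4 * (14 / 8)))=34992 / 16807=2.08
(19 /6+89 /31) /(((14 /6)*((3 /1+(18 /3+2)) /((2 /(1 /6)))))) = 6738 /2387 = 2.82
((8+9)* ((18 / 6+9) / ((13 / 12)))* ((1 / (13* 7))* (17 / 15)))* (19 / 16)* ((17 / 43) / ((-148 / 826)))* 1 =-16522419 / 2688790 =-6.14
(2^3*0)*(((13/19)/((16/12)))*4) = 0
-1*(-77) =77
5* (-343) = -1715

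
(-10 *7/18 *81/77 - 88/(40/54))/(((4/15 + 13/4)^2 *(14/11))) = -2433240/311647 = -7.81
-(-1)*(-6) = -6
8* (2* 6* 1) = 96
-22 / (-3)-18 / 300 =1091 / 150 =7.27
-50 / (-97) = 50 / 97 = 0.52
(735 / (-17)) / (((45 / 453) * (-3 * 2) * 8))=7399 / 816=9.07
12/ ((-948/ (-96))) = 96/ 79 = 1.22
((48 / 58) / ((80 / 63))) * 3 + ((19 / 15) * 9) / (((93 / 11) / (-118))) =-1412819 / 8990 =-157.15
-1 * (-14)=14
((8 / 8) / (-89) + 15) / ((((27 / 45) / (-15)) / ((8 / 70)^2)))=-21344 / 4361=-4.89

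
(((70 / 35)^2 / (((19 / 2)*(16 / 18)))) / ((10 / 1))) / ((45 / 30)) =3 / 95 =0.03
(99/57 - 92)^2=2941225/361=8147.44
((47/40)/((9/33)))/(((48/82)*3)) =21197/8640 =2.45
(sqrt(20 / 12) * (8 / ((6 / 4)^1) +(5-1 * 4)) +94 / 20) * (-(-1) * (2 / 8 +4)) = 799 / 40 +323 * sqrt(15) / 36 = 54.72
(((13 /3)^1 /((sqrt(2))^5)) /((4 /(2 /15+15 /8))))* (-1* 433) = -1356589* sqrt(2) /11520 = -166.54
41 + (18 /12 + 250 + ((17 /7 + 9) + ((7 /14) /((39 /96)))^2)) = 722679 /2366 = 305.44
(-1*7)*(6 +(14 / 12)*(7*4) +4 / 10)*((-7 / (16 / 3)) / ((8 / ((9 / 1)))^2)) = 1162917 / 2560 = 454.26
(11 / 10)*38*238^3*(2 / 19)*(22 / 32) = 203904239 / 5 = 40780847.80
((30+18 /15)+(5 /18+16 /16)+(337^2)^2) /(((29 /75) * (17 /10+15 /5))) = 29020315035325 /4089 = 7097166797.58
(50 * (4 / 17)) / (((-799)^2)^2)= 200 / 6928449225617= 0.00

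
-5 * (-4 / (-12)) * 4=-20 / 3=-6.67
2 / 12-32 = -191 / 6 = -31.83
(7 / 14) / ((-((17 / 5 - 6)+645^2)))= -0.00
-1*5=-5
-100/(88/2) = -25/11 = -2.27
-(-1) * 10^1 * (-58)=-580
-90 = -90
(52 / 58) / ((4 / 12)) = 78 / 29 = 2.69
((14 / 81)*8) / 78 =0.02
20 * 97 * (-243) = -471420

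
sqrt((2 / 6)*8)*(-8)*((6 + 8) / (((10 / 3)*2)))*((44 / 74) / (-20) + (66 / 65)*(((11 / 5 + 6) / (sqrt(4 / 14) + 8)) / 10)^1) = -56173348*sqrt(6) / 67039375 + 75768*sqrt(21) / 1811875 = -1.86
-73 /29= -2.52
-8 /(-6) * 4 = 16 /3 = 5.33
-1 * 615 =-615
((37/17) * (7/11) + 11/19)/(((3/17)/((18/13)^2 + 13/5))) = 50.27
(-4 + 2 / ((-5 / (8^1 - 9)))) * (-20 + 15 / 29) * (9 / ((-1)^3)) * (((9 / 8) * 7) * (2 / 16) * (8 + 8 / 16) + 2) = -12146031 / 1856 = -6544.20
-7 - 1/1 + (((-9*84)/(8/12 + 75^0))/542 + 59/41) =-410989/55555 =-7.40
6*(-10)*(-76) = 4560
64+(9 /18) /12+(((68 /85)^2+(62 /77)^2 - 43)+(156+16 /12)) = 213044787 /1185800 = 179.66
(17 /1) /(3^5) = 17 /243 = 0.07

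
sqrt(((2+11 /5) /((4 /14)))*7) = 7*sqrt(210) /10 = 10.14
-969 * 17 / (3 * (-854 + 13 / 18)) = 98838 / 15359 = 6.44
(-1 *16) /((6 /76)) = -608 /3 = -202.67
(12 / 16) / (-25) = -3 / 100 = -0.03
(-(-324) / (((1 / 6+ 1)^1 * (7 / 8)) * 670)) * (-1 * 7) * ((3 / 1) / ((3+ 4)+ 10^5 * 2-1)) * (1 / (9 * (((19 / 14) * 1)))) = -2592 / 636519095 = -0.00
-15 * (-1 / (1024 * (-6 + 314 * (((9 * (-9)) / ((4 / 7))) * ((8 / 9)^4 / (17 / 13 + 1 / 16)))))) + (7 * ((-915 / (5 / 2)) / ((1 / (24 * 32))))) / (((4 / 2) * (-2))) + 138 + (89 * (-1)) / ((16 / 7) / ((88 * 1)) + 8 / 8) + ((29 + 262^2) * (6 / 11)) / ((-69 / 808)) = 46455500672738491157 / 871313285675008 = 53316.64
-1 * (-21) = 21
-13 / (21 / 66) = -286 / 7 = -40.86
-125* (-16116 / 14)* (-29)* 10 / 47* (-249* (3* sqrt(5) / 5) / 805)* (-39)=-340392885300* sqrt(5) / 52969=-14369567.68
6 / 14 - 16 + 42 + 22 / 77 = 187 / 7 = 26.71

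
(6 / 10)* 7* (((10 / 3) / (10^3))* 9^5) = 413343 / 500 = 826.69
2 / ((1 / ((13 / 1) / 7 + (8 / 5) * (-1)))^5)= 0.00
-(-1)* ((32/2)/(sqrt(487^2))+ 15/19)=7609/9253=0.82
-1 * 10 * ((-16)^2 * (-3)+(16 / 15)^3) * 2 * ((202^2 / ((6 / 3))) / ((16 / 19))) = 371544418.80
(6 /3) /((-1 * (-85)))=2 /85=0.02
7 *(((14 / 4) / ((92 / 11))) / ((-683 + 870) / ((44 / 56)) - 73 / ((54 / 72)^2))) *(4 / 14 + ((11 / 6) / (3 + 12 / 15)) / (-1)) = -36267 / 6810208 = -0.01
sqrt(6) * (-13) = -13 * sqrt(6) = -31.84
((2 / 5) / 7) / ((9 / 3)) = 2 / 105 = 0.02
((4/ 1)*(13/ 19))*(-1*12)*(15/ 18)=-520/ 19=-27.37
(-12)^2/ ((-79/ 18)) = -2592/ 79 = -32.81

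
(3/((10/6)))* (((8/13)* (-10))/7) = -144/91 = -1.58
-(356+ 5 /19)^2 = -45819361 /361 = -126923.44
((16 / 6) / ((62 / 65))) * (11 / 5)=572 / 93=6.15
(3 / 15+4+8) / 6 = 61 / 30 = 2.03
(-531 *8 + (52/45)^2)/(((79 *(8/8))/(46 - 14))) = -275183872/159975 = -1720.17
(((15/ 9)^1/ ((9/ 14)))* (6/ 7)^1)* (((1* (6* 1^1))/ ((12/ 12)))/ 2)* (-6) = -40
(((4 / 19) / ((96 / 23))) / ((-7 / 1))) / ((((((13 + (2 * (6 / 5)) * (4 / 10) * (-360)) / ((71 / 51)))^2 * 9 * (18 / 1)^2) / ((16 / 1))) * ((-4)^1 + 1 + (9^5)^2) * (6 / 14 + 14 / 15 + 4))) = -14492875 / 391173534726061348022319612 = -0.00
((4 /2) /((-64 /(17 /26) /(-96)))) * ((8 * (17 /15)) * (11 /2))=6358 /65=97.82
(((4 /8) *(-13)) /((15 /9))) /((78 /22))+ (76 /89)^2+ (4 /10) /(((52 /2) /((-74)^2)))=86368969 /1029730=83.88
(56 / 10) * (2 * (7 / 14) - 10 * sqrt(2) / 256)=28 / 5 - 7 * sqrt(2) / 32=5.29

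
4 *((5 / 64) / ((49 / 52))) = 65 / 196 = 0.33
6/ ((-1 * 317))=-6/ 317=-0.02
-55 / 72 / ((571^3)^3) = -55 / 464576749083260088722894232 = -0.00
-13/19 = -0.68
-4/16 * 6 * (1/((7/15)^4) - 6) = -108657/4802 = -22.63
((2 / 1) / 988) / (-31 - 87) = -1 / 58292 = -0.00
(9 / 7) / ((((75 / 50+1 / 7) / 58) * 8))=261 / 46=5.67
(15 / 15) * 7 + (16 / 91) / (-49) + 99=472638 / 4459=106.00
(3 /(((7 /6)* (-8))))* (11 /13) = -99 /364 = -0.27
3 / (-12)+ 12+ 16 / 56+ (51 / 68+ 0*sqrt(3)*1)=179 / 14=12.79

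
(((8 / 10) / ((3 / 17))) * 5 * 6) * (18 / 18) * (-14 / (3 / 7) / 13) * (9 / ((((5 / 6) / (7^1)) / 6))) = -10075968 / 65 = -155014.89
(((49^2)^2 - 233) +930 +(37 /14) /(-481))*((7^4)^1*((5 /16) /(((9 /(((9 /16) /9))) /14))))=4199031407725 /9984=420576062.47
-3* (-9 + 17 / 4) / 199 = 57 / 796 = 0.07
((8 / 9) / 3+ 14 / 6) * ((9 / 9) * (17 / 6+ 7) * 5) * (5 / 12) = 53.87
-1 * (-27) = 27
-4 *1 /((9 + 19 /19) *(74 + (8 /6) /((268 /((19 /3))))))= -1206 /223205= -0.01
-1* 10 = -10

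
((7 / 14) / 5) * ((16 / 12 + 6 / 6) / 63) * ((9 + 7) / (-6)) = -4 / 405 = -0.01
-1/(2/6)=-3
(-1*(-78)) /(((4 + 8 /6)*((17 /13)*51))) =507 /2312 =0.22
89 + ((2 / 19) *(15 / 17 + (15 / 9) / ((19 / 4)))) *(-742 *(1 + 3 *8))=-42695921 / 18411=-2319.04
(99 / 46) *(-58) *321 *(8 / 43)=-7372728 / 989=-7454.73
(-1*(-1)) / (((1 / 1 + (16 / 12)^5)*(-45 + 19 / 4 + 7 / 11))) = -0.00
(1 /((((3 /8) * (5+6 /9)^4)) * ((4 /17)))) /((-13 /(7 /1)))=-0.01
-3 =-3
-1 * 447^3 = -89314623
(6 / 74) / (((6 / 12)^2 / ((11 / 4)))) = 33 / 37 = 0.89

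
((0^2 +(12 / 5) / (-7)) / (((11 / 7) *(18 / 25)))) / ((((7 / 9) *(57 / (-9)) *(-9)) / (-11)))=10 / 133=0.08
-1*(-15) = 15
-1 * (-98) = 98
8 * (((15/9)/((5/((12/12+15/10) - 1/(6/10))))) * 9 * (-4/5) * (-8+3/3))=112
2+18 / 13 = 44 / 13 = 3.38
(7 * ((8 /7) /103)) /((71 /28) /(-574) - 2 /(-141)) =18129216 /2279699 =7.95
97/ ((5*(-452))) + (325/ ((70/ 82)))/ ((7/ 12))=652.61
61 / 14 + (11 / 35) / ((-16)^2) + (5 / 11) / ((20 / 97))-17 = -10.44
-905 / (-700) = 1.29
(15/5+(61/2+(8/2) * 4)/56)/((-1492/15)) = -6435/167104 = -0.04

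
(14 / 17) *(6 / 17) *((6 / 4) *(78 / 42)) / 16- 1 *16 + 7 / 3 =-94441 / 6936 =-13.62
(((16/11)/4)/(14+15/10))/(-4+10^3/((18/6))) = 6/84227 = 0.00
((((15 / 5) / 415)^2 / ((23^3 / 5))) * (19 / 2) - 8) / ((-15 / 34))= 113993106773 / 6286384725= 18.13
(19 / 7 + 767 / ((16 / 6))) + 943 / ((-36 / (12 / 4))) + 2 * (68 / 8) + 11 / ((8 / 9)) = 241.13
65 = 65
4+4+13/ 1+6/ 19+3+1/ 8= 3715/ 152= 24.44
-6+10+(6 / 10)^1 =23 / 5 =4.60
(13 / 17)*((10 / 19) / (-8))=-65 / 1292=-0.05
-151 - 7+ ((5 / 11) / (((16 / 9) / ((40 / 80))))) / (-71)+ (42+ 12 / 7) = -19993915 / 174944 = -114.29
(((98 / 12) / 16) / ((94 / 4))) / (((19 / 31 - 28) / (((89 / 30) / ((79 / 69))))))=-3109393 / 1513121760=-0.00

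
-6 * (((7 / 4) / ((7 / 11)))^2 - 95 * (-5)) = -2895.38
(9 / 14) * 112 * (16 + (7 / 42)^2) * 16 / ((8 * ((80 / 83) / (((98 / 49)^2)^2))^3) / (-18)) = -23754319128 / 125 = -190034553.02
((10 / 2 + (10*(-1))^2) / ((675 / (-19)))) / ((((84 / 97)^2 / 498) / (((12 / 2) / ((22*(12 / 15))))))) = -14837993 / 22176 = -669.10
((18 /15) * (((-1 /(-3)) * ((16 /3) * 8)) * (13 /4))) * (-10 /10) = -832 /15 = -55.47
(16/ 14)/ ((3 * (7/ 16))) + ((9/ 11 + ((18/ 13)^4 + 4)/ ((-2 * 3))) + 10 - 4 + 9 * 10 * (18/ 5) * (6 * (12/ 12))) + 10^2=31564783717/ 15394379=2050.41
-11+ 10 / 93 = -10.89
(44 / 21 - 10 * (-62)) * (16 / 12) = 52256 / 63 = 829.46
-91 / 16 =-5.69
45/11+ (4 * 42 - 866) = -7633/11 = -693.91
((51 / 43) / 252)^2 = 289 / 13046544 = 0.00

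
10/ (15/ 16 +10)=32/ 35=0.91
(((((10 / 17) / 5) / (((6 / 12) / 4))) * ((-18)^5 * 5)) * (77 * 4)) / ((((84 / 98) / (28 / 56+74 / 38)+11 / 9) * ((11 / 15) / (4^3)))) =-7935677684121600 / 52207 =-152004093016.68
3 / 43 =0.07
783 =783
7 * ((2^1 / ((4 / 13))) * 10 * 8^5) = 14909440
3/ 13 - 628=-8161/ 13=-627.77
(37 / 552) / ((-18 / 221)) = -8177 / 9936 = -0.82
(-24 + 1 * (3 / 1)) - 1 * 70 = -91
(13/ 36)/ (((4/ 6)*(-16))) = -13/ 384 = -0.03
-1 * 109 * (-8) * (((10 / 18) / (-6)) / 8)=-545 / 54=-10.09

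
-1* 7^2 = -49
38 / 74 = 19 / 37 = 0.51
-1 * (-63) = 63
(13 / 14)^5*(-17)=-11.74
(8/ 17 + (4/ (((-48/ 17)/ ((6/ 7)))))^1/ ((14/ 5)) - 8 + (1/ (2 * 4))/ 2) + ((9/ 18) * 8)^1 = -51987/ 13328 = -3.90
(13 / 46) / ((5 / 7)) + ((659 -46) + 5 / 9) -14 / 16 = 5076271 / 8280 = 613.08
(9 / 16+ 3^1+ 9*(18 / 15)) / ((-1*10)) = -1149 / 800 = -1.44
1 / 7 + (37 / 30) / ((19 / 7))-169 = -671927 / 3990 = -168.40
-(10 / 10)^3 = -1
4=4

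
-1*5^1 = -5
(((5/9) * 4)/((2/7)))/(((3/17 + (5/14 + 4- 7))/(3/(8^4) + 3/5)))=-1.89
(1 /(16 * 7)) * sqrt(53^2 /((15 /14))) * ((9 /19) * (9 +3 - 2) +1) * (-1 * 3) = -5777 * sqrt(210) /10640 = -7.87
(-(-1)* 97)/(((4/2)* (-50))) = -97/100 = -0.97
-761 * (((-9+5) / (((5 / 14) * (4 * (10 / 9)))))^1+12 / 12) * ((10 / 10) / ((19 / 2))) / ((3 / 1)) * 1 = 3044 / 75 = 40.59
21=21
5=5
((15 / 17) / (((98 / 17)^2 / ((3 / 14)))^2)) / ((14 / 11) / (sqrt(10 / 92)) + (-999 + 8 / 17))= -16542325861875 / 450226219897344710848-2108487645 * sqrt(230) / 225113109948672355424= -0.00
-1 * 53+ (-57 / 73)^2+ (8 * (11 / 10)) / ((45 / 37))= -54141688 / 1199025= -45.15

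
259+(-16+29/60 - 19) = 13469/60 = 224.48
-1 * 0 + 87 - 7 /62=5387 /62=86.89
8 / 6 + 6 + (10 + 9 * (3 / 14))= 809 / 42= 19.26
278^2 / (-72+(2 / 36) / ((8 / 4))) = -2782224 / 2591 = -1073.80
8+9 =17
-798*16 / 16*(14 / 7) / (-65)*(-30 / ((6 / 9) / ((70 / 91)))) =-143640 / 169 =-849.94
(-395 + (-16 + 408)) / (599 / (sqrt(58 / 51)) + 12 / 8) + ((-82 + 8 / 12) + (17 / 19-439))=-361192334458 / 695351379-1198 *sqrt(2958) / 12199147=-519.44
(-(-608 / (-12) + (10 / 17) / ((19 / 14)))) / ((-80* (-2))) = -12379 / 38760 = -0.32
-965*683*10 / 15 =-1318190 / 3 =-439396.67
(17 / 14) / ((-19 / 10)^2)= 850 / 2527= 0.34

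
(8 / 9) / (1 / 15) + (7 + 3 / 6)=125 / 6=20.83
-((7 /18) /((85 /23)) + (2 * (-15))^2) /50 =-1377161 /76500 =-18.00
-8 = -8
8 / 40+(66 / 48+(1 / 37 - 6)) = -6509 / 1480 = -4.40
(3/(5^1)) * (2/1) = 6/5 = 1.20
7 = 7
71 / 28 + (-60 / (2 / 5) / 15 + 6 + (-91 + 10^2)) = 211 / 28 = 7.54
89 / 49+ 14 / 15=2021 / 735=2.75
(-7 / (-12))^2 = 49 / 144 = 0.34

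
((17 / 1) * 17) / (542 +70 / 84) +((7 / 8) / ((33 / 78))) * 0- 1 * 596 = -595.47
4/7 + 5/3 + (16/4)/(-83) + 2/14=4066/1743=2.33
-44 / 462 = -2 / 21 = -0.10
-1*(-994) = 994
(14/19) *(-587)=-8218/19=-432.53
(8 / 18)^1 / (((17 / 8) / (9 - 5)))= 0.84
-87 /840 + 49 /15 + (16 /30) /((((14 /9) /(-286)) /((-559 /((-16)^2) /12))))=21.01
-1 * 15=-15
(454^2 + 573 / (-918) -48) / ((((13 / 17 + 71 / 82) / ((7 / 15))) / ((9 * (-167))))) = -3022240596193 / 34095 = -88641753.81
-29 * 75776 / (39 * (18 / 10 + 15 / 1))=-2746880 / 819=-3353.94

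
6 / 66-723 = -7952 / 11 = -722.91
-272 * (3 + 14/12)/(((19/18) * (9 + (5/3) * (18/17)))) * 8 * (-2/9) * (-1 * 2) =-3699200/10431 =-354.64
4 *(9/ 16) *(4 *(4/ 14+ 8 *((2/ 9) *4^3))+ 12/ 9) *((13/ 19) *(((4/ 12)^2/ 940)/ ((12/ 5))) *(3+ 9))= 93691/ 225036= 0.42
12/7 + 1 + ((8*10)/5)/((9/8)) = 1067/63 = 16.94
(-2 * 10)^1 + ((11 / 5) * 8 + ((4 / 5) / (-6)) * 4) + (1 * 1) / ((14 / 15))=-391 / 210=-1.86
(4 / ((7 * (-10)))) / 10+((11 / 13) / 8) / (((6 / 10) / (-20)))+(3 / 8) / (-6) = -392449 / 109200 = -3.59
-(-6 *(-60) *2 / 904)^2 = -8100 / 12769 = -0.63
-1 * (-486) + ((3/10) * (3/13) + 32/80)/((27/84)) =285164/585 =487.46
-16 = -16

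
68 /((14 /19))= 646 /7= 92.29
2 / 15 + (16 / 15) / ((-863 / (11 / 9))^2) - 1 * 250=-226102929236 / 904894335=-249.87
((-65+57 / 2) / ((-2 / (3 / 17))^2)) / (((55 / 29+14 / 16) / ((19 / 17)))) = -362007 / 3159059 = -0.11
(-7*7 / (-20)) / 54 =49 / 1080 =0.05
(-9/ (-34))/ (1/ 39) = 351/ 34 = 10.32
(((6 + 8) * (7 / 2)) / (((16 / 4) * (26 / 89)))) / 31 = 4361 / 3224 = 1.35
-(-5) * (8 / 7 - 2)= -30 / 7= -4.29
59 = 59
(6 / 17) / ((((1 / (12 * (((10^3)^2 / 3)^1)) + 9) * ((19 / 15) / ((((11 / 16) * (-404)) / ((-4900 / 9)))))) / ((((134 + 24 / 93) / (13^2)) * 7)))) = 37454254200000 / 426433655845379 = 0.09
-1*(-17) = 17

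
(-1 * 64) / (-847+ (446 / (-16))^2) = 0.91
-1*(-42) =42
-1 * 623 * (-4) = 2492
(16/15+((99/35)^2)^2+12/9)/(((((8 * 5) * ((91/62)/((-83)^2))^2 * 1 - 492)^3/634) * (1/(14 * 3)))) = -8991113274556279510032764709453665930621691/605503588152131180922821359361552085205778750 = -0.01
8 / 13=0.62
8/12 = 2/3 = 0.67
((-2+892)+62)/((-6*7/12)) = -272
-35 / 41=-0.85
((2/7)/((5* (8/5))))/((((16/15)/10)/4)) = 75/56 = 1.34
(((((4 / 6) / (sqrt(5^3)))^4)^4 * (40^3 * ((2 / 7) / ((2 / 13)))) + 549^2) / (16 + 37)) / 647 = 43306481024192333221871754491 / 4927065739000797271728515625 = 8.79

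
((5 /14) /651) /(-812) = -5 /7400568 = -0.00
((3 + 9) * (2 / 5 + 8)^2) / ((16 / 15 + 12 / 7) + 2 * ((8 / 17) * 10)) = 1889244 / 27205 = 69.44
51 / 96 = 17 / 32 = 0.53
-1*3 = -3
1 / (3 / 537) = 179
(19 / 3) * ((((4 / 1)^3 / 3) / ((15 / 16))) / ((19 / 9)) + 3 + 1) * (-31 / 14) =-7254 / 35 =-207.26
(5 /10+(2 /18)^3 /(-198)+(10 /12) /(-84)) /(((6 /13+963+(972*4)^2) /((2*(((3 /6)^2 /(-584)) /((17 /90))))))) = -128743225 /876180438437097024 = -0.00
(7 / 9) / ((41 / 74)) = 518 / 369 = 1.40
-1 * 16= -16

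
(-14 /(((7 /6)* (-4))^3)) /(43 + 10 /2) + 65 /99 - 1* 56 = -55.34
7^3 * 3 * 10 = 10290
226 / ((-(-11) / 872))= 197072 / 11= 17915.64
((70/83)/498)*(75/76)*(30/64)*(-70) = -459375/8377024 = -0.05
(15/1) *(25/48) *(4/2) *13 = 1625/8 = 203.12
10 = 10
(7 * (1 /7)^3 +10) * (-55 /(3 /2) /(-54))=27005 /3969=6.80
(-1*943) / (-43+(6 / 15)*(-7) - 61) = 4715 / 534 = 8.83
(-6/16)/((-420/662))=331/560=0.59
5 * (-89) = -445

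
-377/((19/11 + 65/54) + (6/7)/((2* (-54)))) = -128.98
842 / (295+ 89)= 2.19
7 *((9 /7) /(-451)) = -9 /451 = -0.02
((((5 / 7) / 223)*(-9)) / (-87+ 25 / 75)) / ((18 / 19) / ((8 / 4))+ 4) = 513 / 6899620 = 0.00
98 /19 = 5.16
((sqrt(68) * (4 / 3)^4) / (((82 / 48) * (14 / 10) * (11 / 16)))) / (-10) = -32768 * sqrt(17) / 85239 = -1.59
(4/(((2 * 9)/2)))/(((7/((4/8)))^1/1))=2/63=0.03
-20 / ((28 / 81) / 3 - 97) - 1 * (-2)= 2.21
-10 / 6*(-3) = 5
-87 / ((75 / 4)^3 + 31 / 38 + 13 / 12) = -317376 / 24053803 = -0.01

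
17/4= 4.25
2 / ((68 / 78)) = 39 / 17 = 2.29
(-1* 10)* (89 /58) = -445 /29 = -15.34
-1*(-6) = 6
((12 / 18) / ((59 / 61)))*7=854 / 177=4.82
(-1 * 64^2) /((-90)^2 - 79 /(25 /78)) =-51200 /98169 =-0.52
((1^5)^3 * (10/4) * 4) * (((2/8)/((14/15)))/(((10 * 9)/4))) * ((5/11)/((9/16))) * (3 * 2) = 400/693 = 0.58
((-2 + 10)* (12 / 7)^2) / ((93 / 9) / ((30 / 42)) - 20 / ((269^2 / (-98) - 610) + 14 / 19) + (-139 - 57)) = -43360824960 / 334781933689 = -0.13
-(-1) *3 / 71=3 / 71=0.04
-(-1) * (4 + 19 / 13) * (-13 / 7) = -71 / 7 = -10.14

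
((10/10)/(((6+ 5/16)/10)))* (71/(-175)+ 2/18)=-14848/31815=-0.47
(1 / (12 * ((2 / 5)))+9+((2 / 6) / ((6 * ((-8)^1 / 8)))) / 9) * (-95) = -566485 / 648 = -874.21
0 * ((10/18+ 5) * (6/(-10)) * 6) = 0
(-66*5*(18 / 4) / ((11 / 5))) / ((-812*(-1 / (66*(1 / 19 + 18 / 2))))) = -1915650 / 3857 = -496.67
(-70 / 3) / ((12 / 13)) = -455 / 18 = -25.28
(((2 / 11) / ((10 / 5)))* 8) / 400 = 1 / 550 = 0.00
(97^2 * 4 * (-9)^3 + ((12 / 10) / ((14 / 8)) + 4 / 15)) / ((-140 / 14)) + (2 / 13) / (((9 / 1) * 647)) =7269242547286 / 2649465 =2743664.30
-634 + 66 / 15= -3148 / 5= -629.60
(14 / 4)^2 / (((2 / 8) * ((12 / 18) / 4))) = 294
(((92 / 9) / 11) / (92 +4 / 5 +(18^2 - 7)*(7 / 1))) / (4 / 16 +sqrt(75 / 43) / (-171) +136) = 27968*sqrt(129) / 1899444549618495 +622658576 / 211049394402055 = 0.00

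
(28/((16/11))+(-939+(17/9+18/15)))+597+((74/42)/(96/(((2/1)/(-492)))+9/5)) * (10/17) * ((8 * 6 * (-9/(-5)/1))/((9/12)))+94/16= -313.79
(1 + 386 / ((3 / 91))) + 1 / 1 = 35132 / 3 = 11710.67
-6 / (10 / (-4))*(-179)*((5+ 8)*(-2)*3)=167544 / 5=33508.80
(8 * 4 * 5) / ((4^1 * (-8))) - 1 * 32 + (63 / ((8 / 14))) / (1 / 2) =367 / 2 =183.50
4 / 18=2 / 9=0.22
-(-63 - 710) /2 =773 /2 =386.50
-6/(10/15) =-9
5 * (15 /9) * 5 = 41.67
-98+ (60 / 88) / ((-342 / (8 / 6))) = -184343 / 1881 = -98.00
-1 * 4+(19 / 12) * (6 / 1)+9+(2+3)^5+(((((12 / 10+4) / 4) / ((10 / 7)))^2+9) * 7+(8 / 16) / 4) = 32084217 / 10000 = 3208.42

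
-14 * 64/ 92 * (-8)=77.91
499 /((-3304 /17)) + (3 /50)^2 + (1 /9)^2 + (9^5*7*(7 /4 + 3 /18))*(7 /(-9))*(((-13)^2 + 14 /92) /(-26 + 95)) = -726415091361776 /480886875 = -1510573.75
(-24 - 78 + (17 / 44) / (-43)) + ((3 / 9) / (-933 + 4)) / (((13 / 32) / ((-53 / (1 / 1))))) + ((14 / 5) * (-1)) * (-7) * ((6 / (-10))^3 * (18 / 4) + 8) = 1533212034461 / 42843157500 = 35.79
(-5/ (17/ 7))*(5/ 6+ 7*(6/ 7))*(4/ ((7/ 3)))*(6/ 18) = -410/ 51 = -8.04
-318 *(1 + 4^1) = -1590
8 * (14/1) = 112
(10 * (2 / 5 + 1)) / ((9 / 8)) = 112 / 9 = 12.44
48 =48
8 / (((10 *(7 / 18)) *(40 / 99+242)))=3564 / 419965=0.01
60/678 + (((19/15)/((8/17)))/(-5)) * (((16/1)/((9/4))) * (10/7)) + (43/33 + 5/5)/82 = -257762224/48160035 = -5.35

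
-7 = -7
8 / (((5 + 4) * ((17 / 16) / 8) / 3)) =20.08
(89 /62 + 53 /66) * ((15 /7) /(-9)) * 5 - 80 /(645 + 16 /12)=-16594810 /5950791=-2.79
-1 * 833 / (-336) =2.48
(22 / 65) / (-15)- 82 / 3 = -26672 / 975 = -27.36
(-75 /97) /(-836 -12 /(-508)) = 9525 /10298393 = 0.00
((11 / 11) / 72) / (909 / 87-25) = -29 / 30384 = -0.00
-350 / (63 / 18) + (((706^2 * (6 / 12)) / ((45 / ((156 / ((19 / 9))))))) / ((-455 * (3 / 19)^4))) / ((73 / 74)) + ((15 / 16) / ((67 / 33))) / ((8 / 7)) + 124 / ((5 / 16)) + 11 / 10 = -4338387782298107 / 2958076800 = -1466624.46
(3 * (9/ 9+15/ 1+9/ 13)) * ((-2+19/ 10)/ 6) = -217/ 260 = -0.83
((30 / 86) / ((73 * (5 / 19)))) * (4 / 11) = 228 / 34529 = 0.01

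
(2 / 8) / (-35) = -1 / 140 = -0.01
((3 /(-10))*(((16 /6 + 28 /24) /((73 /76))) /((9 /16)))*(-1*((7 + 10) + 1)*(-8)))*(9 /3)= -335616 /365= -919.50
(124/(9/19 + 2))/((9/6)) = 33.42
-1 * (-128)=128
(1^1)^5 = 1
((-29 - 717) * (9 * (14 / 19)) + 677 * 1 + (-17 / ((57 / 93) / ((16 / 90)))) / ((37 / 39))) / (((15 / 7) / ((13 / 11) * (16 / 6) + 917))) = -1916549897353 / 1043955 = -1835854.90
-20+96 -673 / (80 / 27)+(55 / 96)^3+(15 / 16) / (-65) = -150.96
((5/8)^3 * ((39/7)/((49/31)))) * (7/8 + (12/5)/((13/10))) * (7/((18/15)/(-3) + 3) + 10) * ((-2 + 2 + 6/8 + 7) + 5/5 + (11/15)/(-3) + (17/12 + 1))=11857806125/36528128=324.62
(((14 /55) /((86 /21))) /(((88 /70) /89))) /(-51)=-30527 /353804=-0.09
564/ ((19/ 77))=43428/ 19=2285.68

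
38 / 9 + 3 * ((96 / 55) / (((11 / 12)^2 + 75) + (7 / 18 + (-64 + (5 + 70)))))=8875246 / 2072565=4.28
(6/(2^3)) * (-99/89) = -297/356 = -0.83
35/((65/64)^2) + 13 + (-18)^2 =370.93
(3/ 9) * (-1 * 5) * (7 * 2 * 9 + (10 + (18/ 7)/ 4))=-9565/ 42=-227.74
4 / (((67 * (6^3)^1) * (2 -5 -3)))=-1 / 21708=-0.00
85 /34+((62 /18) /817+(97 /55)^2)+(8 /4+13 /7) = 2949505553 /311399550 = 9.47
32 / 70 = 16 / 35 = 0.46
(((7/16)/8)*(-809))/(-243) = 5663/31104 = 0.18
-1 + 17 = 16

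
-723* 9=-6507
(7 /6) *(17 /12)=1.65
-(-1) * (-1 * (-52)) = 52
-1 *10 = -10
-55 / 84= -0.65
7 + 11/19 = 144/19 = 7.58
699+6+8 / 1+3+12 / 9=2152 / 3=717.33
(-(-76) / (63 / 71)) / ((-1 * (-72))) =1349 / 1134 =1.19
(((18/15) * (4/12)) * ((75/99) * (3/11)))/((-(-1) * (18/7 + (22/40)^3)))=560000/18551357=0.03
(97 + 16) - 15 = 98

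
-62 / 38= -31 / 19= -1.63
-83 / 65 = -1.28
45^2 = 2025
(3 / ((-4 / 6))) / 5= -9 / 10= -0.90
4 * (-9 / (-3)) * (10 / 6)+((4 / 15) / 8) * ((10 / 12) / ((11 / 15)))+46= 8717 / 132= 66.04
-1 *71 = -71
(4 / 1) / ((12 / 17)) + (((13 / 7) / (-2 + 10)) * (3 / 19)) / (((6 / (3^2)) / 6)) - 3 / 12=18343 / 3192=5.75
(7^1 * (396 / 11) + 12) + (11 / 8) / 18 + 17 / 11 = 420745 / 1584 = 265.62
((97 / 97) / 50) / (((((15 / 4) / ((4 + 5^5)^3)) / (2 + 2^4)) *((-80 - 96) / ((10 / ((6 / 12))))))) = -334199080.24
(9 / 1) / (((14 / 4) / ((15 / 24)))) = 45 / 28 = 1.61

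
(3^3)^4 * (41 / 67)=21789081 / 67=325210.16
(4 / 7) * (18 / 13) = 72 / 91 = 0.79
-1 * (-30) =30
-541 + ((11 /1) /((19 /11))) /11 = -10268 /19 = -540.42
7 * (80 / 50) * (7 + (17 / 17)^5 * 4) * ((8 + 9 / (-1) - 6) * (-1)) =862.40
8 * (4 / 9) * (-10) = -320 / 9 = -35.56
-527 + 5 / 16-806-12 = -21515 / 16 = -1344.69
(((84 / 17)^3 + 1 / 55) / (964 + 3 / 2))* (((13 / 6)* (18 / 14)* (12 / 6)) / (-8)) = -1271541687 / 14609984620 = -0.09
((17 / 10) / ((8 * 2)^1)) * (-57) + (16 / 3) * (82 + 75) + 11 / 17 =6788501 / 8160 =831.92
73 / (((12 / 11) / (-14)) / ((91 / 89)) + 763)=511511 / 5345807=0.10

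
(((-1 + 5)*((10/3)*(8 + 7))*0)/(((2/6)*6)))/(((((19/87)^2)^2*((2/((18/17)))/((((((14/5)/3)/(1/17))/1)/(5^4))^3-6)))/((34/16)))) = 0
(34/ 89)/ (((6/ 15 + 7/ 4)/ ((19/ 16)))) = 1615/ 7654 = 0.21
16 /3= 5.33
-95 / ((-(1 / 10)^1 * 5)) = 190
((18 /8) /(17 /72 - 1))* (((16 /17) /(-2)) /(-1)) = -1296 /935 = -1.39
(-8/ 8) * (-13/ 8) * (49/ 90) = 637/ 720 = 0.88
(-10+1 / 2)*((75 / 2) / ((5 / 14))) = -1995 / 2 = -997.50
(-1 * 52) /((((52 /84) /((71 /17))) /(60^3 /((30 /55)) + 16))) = -2361839424 /17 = -138931730.82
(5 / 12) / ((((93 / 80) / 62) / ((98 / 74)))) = 9800 / 333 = 29.43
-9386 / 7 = -1340.86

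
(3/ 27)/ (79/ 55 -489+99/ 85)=-935/ 4093047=-0.00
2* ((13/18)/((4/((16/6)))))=26/27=0.96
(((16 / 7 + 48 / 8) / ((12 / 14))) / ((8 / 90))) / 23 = 435 / 92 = 4.73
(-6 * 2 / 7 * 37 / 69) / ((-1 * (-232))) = -37 / 9338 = -0.00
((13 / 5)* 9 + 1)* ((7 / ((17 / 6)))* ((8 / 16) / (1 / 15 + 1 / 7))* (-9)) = -242109 / 187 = -1294.70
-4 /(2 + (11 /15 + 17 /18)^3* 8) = -364500 /3625201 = -0.10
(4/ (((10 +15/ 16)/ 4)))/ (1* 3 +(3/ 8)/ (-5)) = 2048/ 4095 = 0.50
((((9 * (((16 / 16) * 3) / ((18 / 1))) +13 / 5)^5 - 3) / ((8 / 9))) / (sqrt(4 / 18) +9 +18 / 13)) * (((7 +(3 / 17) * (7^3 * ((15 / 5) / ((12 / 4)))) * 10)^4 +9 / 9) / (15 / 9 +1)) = 6311706033364.88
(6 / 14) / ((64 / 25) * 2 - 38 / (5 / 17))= -25 / 7238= -0.00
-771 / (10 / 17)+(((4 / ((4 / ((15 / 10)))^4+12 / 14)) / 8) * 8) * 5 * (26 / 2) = -190349853 / 145790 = -1305.64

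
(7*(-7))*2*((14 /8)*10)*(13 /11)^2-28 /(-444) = -2395.27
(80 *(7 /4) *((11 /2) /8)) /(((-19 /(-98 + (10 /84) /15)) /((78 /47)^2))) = 114765365 /83942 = 1367.20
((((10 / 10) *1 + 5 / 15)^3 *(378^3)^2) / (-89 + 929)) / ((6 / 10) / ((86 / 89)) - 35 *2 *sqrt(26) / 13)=-106542448666620825600 *sqrt(26) / 1811093243 - 12286007950891723776 / 1811093243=-306747338865.73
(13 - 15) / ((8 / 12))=-3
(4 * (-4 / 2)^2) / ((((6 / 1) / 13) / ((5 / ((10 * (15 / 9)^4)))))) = 1404 / 625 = 2.25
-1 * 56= -56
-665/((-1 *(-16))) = -665/16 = -41.56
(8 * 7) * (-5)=-280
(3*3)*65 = 585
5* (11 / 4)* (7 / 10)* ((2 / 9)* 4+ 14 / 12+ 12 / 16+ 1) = 10549 / 288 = 36.63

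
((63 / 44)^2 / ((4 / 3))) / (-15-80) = -11907 / 735680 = -0.02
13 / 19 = 0.68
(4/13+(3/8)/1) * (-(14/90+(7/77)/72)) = -4899/45760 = -0.11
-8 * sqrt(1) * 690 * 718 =-3963360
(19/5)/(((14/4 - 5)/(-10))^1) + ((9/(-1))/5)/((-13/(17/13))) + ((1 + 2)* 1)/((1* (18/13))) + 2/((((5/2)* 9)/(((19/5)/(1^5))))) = 2130833/76050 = 28.02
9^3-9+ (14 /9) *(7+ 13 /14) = 2197 /3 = 732.33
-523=-523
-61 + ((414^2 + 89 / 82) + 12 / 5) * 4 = 140535073 / 205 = 685536.94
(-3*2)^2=36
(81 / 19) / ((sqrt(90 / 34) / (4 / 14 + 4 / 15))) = 522 * sqrt(85) / 3325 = 1.45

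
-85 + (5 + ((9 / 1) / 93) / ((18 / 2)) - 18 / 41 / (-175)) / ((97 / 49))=-762538057 / 9246525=-82.47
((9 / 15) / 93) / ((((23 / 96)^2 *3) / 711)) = 2184192 / 81995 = 26.64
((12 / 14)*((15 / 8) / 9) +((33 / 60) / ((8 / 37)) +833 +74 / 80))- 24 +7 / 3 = 547667 / 672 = 814.98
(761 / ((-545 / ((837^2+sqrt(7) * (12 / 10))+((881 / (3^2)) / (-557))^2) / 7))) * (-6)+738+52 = 191772 * sqrt(7) / 2725+187571731486386238 / 4565314035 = 41086457.60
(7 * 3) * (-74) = -1554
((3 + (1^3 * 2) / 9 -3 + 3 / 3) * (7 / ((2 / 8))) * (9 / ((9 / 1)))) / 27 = 308 / 243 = 1.27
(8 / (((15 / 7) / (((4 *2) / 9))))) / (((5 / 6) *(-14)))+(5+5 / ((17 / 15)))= 34912 / 3825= 9.13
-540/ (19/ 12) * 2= -12960/ 19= -682.11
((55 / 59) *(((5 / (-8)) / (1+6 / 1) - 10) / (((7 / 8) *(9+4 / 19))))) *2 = -47234 / 20237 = -2.33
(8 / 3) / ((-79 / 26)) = -208 / 237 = -0.88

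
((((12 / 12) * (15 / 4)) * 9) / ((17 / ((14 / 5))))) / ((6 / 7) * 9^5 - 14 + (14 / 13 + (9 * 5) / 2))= 5733 / 52209193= 0.00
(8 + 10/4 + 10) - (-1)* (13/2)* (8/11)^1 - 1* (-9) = 753/22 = 34.23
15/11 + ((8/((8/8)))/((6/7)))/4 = 122/33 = 3.70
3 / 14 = 0.21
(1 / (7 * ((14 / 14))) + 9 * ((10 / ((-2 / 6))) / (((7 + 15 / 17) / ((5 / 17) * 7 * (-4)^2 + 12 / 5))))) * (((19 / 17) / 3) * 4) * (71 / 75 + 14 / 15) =-2027785108 / 597975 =-3391.09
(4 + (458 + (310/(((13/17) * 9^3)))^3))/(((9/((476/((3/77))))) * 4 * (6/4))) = 7209147549477207796/68944187960973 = 104564.98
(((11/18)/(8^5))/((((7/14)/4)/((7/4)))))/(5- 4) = 77/294912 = 0.00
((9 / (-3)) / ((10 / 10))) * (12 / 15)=-12 / 5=-2.40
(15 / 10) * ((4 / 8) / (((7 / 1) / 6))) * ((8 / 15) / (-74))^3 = -32 / 132964125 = -0.00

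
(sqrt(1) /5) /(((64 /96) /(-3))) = -0.90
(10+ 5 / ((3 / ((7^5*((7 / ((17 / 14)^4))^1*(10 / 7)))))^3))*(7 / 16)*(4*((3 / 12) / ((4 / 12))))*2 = 4710262134218687778416624364145 / 20974400540271396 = 224571954996990.81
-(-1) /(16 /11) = 11 /16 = 0.69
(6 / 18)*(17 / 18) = 17 / 54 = 0.31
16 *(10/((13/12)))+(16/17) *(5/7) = 229520/1547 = 148.36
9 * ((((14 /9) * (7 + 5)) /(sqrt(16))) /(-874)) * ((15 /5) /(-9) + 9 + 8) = -350 /437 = -0.80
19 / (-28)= -19 / 28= -0.68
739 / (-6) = -739 / 6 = -123.17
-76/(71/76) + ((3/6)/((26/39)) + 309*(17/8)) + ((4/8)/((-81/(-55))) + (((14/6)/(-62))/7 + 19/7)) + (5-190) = 3934303853/9983736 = 394.07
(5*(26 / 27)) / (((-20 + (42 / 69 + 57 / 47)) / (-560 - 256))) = 38224160 / 176859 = 216.13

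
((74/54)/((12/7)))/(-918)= -259/297432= -0.00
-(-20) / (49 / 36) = 720 / 49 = 14.69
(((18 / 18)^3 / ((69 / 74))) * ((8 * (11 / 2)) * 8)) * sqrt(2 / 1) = 533.88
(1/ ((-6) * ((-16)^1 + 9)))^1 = 0.02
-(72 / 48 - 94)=185 / 2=92.50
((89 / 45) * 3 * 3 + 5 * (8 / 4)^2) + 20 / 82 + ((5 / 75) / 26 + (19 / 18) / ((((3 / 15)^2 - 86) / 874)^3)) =-510095077843208539 / 476078934133530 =-1071.45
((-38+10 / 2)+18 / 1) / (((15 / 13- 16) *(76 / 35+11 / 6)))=40950 / 162313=0.25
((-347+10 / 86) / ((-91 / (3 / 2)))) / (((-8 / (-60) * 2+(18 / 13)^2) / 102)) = 111254715 / 416584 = 267.06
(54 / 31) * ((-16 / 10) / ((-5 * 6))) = 72 / 775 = 0.09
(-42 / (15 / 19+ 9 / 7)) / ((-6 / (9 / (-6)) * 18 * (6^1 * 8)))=-931 / 158976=-0.01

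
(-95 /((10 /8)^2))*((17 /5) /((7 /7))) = -5168 /25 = -206.72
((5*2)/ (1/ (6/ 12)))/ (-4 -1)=-1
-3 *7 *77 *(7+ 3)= -16170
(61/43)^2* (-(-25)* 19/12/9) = 1767475/199692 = 8.85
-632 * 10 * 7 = -44240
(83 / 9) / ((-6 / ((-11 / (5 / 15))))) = 913 / 18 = 50.72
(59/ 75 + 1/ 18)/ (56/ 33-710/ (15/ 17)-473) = -4169/ 6316050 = -0.00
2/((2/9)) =9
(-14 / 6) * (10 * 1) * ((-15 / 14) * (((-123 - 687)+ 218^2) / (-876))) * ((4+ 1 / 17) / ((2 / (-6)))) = 40290825 / 2482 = 16233.21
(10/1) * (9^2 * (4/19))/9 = 360/19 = 18.95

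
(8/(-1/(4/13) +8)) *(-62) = -1984/19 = -104.42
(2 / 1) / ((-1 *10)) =-1 / 5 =-0.20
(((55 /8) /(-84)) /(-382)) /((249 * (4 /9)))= 55 /28408576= 0.00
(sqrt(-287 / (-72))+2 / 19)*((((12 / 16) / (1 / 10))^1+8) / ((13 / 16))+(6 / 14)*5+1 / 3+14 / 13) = 12356 / 5187+3089*sqrt(574) / 1638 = 47.56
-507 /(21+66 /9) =-17.89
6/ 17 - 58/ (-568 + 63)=4016/ 8585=0.47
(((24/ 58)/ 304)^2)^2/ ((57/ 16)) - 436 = -12217053291089317/ 28020764429104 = -436.00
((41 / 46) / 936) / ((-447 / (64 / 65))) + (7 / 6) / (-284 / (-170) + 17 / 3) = 46520654287 / 292575772710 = 0.16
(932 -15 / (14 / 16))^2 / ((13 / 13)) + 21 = 41012245 / 49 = 836984.59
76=76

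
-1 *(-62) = 62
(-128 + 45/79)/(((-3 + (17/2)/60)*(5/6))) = 1449648/27097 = 53.50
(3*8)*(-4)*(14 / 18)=-224 / 3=-74.67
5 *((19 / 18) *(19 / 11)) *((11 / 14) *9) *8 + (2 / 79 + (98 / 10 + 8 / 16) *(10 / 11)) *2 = 3251316 / 6083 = 534.49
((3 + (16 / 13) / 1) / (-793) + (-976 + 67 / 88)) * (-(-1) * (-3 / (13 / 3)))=7962601761 / 11793496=675.17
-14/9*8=-112/9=-12.44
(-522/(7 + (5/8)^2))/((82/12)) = -200448/19393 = -10.34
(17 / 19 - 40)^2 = 552049 / 361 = 1529.22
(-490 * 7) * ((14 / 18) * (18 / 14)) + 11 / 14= -48009 / 14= -3429.21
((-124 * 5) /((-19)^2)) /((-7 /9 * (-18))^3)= -155 /247646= -0.00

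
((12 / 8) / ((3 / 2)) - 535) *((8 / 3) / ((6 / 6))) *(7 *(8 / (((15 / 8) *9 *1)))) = -637952 / 135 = -4725.57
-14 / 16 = -7 / 8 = -0.88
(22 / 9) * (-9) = -22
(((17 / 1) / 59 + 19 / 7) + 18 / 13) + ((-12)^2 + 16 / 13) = 149.62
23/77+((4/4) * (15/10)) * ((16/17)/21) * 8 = 1095/1309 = 0.84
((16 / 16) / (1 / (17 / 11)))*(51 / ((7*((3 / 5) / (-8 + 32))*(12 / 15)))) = 43350 / 77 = 562.99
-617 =-617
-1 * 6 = -6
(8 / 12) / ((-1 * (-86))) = 1 / 129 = 0.01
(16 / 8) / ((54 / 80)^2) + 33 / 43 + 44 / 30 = 1038163 / 156735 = 6.62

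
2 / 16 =1 / 8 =0.12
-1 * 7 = -7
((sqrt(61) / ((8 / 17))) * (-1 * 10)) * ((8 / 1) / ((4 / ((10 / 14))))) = -425 * sqrt(61) / 14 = -237.10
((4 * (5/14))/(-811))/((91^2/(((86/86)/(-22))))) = 5/517123607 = 0.00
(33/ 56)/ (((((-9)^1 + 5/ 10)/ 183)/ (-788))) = 1189683/ 119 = 9997.34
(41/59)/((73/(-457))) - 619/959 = -20634816/4130413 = -5.00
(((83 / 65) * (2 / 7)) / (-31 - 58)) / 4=-83 / 80990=-0.00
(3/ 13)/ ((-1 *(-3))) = 1/ 13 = 0.08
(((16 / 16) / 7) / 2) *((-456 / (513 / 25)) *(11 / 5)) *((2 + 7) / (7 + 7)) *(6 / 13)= -660 / 637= -1.04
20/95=4/19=0.21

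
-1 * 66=-66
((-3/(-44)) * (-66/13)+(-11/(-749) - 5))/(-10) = 20765/38948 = 0.53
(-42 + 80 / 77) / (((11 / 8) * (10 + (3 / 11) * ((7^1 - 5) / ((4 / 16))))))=-12616 / 5159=-2.45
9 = 9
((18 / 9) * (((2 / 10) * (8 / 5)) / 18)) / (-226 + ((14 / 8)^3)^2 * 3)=-32768 / 128868525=-0.00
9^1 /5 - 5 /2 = -0.70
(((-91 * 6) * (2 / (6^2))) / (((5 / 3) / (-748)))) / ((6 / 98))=3335332 / 15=222355.47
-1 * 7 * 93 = -651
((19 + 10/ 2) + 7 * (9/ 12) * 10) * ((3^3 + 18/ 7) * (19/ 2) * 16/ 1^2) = 2406996/ 7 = 343856.57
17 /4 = 4.25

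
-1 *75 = -75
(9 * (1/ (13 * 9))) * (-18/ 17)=-18/ 221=-0.08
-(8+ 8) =-16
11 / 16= 0.69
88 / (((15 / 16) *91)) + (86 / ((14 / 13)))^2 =60943651 / 9555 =6378.19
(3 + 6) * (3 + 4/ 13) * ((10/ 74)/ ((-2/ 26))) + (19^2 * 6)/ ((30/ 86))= 1139027/ 185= 6156.90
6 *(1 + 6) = 42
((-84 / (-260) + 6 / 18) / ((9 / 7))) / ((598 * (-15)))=-448 / 7871175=-0.00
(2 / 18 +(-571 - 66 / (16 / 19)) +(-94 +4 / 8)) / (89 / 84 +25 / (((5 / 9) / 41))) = -374353 / 930414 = -0.40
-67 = -67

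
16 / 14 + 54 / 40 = 2.49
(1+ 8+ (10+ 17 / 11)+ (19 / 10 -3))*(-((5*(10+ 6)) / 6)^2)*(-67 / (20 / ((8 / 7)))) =3057344 / 231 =13235.26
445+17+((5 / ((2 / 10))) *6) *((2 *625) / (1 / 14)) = 2625462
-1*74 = -74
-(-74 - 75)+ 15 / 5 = 152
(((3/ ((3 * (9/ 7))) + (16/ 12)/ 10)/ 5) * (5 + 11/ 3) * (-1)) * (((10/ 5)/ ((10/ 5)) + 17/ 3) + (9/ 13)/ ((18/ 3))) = -10.71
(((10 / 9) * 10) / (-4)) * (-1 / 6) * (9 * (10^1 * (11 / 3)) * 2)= 2750 / 9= 305.56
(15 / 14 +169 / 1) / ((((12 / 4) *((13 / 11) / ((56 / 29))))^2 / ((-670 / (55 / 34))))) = -26729067904 / 1279161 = -20895.78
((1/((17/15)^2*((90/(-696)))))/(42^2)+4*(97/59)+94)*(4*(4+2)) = 2016684536/835499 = 2413.75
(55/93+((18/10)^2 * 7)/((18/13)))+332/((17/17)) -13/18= 2429038/6975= 348.25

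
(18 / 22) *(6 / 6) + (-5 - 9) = -145 / 11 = -13.18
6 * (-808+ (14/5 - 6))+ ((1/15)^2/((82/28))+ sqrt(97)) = -44899906/9225+ sqrt(97) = -4857.35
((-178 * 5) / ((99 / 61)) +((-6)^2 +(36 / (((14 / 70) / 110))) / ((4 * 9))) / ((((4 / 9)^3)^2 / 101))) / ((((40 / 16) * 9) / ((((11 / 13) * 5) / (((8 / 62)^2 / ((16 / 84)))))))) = 115087529063399 / 6967296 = 16518248.84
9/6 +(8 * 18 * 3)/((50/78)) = 33771/50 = 675.42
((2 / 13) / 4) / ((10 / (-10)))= -1 / 26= -0.04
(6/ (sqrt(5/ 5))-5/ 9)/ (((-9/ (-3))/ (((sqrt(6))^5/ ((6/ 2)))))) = 196 * sqrt(6)/ 9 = 53.34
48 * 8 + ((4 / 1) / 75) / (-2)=28798 / 75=383.97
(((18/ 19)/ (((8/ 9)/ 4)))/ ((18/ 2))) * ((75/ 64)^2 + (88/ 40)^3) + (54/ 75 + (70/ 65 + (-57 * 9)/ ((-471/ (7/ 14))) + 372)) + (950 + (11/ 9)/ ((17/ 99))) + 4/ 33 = 14895327090323269/ 11138569728000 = 1337.27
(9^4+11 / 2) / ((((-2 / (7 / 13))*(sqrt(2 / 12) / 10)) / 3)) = -1378965*sqrt(6) / 26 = -129913.87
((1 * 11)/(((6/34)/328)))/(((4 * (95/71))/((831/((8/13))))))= 1960229557/380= 5158498.83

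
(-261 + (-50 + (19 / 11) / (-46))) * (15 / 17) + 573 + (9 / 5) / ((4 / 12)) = 13073109 / 43010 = 303.96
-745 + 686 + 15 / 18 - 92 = -901 / 6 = -150.17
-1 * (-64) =64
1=1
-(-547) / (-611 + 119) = -547 / 492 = -1.11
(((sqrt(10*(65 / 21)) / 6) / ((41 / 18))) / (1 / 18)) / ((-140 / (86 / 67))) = -387*sqrt(546) / 134603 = -0.07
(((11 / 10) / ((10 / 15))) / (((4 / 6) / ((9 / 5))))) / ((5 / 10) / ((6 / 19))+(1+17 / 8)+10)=2673 / 8825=0.30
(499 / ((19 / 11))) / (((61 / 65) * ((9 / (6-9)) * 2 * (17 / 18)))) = -1070355 / 19703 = -54.32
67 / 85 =0.79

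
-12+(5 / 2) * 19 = 71 / 2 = 35.50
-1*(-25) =25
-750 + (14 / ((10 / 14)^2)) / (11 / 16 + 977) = -749.97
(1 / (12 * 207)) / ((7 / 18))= 1 / 966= 0.00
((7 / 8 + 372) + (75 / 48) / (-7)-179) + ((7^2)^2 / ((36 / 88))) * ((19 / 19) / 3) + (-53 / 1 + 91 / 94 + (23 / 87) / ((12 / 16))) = 8648764417 / 4121712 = 2098.34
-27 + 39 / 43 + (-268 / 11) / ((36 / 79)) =-338677 / 4257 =-79.56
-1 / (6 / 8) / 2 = -2 / 3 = -0.67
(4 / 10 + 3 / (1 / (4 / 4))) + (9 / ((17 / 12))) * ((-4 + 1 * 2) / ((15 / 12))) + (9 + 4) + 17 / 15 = 1879 / 255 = 7.37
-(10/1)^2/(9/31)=-3100/9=-344.44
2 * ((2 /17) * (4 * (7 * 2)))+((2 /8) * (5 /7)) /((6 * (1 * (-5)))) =37615 /2856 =13.17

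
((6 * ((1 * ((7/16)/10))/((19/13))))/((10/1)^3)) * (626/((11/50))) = 85449/167200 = 0.51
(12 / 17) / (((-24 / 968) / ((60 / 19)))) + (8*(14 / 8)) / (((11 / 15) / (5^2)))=387.37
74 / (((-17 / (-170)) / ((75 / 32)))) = 13875 / 8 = 1734.38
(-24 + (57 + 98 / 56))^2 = 19321 / 16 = 1207.56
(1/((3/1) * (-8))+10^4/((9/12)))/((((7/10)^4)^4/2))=799997500000000000000/99698791708803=8024144.39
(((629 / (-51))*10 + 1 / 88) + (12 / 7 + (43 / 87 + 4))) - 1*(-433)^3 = 4350738964961 / 53592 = 81182619.89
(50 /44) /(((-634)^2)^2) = 25 /3554509770592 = 0.00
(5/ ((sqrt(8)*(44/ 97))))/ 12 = 485*sqrt(2)/ 2112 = 0.32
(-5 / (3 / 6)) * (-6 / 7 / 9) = 20 / 21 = 0.95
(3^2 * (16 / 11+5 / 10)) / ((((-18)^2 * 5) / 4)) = 43 / 990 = 0.04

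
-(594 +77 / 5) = -3047 / 5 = -609.40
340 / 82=170 / 41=4.15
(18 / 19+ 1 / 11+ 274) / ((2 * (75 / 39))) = 747279 / 10450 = 71.51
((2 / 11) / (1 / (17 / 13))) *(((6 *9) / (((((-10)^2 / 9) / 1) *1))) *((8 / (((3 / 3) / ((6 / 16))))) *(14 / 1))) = 173502 / 3575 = 48.53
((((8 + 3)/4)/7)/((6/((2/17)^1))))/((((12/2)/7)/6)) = 11/204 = 0.05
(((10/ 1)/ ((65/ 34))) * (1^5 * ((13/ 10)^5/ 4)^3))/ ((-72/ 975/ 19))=-16533043443551314511/ 15360000000000000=-1076.37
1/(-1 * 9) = -1/9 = -0.11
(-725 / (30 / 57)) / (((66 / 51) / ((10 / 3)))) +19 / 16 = -1872773 / 528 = -3546.92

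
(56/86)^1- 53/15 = -1859/645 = -2.88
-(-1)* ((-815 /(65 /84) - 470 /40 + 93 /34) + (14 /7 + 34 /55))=-51519079 /48620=-1059.63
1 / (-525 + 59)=-1 / 466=-0.00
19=19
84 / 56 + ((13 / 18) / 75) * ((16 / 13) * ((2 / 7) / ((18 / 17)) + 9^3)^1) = 862679 / 85050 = 10.14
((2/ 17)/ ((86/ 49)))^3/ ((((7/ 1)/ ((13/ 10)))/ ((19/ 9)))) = 4151329/ 35155610190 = 0.00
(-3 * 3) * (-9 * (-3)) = -243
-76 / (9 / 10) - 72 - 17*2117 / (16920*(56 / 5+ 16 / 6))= -110224831 / 703872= -156.60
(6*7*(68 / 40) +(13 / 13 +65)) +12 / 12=692 / 5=138.40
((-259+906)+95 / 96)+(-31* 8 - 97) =29087 / 96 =302.99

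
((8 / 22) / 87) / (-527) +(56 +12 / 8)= 57.50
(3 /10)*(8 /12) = 1 /5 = 0.20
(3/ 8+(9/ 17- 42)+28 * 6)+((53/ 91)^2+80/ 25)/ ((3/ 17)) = 827543159/ 5631080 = 146.96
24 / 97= 0.25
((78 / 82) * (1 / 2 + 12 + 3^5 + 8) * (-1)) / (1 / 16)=-164424 / 41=-4010.34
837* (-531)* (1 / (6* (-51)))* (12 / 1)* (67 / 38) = 9925983 / 323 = 30730.60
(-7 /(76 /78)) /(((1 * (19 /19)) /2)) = -273 /19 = -14.37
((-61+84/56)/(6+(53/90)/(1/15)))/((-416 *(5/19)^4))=46524597/23140000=2.01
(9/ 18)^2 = 1/ 4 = 0.25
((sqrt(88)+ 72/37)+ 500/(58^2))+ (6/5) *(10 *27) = 2 *sqrt(22)+ 10147085/31117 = 335.48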